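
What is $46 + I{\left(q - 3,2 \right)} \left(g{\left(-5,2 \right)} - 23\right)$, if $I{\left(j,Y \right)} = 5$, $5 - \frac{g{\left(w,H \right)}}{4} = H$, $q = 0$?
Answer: $-9$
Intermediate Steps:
$g{\left(w,H \right)} = 20 - 4 H$
$46 + I{\left(q - 3,2 \right)} \left(g{\left(-5,2 \right)} - 23\right) = 46 + 5 \left(\left(20 - 8\right) - 23\right) = 46 + 5 \left(12 - 23\right) = 46 + 5 \left(-11\right) = 46 - 55 = -9$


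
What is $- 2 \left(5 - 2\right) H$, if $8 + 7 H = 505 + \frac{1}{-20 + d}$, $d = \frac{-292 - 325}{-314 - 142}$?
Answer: $- \frac{25353210}{59521} \approx -425.95$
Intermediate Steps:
$d = \frac{617}{456}$ ($d = - \frac{617}{-456} = \left(-617\right) \left(- \frac{1}{456}\right) = \frac{617}{456} \approx 1.3531$)
$H = \frac{4225535}{59521}$ ($H = - \frac{8}{7} + \frac{505 + \frac{1}{-20 + \frac{617}{456}}}{7} = - \frac{8}{7} + \frac{505 + \frac{1}{- \frac{8503}{456}}}{7} = - \frac{8}{7} + \frac{505 - \frac{456}{8503}}{7} = - \frac{8}{7} + \frac{1}{7} \cdot \frac{4293559}{8503} = - \frac{8}{7} + \frac{4293559}{59521} = \frac{4225535}{59521} \approx 70.992$)
$- 2 \left(5 - 2\right) H = - 2 \left(5 - 2\right) \frac{4225535}{59521} = \left(-2\right) 3 \cdot \frac{4225535}{59521} = \left(-6\right) \frac{4225535}{59521} = - \frac{25353210}{59521}$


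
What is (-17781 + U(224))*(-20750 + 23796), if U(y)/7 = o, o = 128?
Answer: -51431710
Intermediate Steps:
U(y) = 896 (U(y) = 7*128 = 896)
(-17781 + U(224))*(-20750 + 23796) = (-17781 + 896)*(-20750 + 23796) = -16885*3046 = -51431710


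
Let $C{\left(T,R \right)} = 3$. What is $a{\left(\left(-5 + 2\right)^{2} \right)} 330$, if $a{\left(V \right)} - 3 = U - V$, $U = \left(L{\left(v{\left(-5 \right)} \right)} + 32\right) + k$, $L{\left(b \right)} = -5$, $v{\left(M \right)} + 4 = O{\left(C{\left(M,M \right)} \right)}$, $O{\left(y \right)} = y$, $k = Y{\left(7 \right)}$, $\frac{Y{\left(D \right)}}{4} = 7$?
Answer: $16170$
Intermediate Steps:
$Y{\left(D \right)} = 28$ ($Y{\left(D \right)} = 4 \cdot 7 = 28$)
$k = 28$
$v{\left(M \right)} = -1$ ($v{\left(M \right)} = -4 + 3 = -1$)
$U = 55$ ($U = \left(-5 + 32\right) + 28 = 27 + 28 = 55$)
$a{\left(V \right)} = 58 - V$ ($a{\left(V \right)} = 3 - \left(-55 + V\right) = 58 - V$)
$a{\left(\left(-5 + 2\right)^{2} \right)} 330 = \left(58 - \left(-5 + 2\right)^{2}\right) 330 = \left(58 - \left(-3\right)^{2}\right) 330 = \left(58 - 9\right) 330 = 49 \cdot 330 = 16170$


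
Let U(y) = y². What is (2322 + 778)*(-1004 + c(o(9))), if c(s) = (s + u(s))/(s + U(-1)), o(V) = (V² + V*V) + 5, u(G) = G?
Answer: -65230975/21 ≈ -3.1062e+6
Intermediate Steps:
o(V) = 5 + 2*V² (o(V) = (V² + V²) + 5 = 2*V² + 5 = 5 + 2*V²)
c(s) = 2*s/(1 + s) (c(s) = (s + s)/(s + (-1)²) = (2*s)/(s + 1) = (2*s)/(1 + s) = 2*s/(1 + s))
(2322 + 778)*(-1004 + c(o(9))) = (2322 + 778)*(-1004 + 2*(5 + 2*9²)/(1 + (5 + 2*9²))) = 3100*(-1004 + 2*(5 + 2*81)/(1 + (5 + 2*81))) = 3100*(-1004 + 2*(5 + 162)/(1 + (5 + 162))) = 3100*(-1004 + 2*167/(1 + 167)) = 3100*(-1004 + 2*167/168) = 3100*(-1004 + 2*167*(1/168)) = 3100*(-1004 + 167/84) = 3100*(-84169/84) = -65230975/21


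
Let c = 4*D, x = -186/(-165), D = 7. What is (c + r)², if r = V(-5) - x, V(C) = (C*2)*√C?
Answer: 671984/3025 - 5912*I*√5/11 ≈ 222.14 - 1201.8*I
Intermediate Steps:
x = 62/55 (x = -186*(-1/165) = 62/55 ≈ 1.1273)
c = 28 (c = 4*7 = 28)
V(C) = 2*C^(3/2) (V(C) = (2*C)*√C = 2*C^(3/2))
r = -62/55 - 10*I*√5 (r = 2*(-5)^(3/2) - 1*62/55 = 2*(-5*I*√5) - 62/55 = -10*I*√5 - 62/55 = -62/55 - 10*I*√5 ≈ -1.1273 - 22.361*I)
(c + r)² = (28 + (-62/55 - 10*I*√5))² = (1478/55 - 10*I*√5)²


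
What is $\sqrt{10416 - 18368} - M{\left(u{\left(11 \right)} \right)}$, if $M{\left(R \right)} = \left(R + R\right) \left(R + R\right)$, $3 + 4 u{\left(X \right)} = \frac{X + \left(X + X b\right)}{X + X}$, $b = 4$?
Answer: $4 i \sqrt{497} \approx 89.174 i$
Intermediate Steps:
$u{\left(X \right)} = 0$ ($u{\left(X \right)} = - \frac{3}{4} + \frac{\left(X + \left(X + X 4\right)\right) \frac{1}{X + X}}{4} = - \frac{3}{4} + \frac{\left(X + \left(X + 4 X\right)\right) \frac{1}{2 X}}{4} = - \frac{3}{4} + \frac{\left(X + 5 X\right) \frac{1}{2 X}}{4} = - \frac{3}{4} + \frac{6 X \frac{1}{2 X}}{4} = - \frac{3}{4} + \frac{1}{4} \cdot 3 = - \frac{3}{4} + \frac{3}{4} = 0$)
$M{\left(R \right)} = 4 R^{2}$ ($M{\left(R \right)} = 2 R 2 R = 4 R^{2}$)
$\sqrt{10416 - 18368} - M{\left(u{\left(11 \right)} \right)} = \sqrt{10416 - 18368} - 4 \cdot 0^{2} = \sqrt{-7952} - 4 \cdot 0 = 4 i \sqrt{497} - 0 = 4 i \sqrt{497} + 0 = 4 i \sqrt{497}$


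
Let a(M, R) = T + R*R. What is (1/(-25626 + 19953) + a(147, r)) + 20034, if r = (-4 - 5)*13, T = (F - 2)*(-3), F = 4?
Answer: 191276540/5673 ≈ 33717.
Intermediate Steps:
T = -6 (T = (4 - 2)*(-3) = 2*(-3) = -6)
r = -117 (r = -9*13 = -117)
a(M, R) = -6 + R² (a(M, R) = -6 + R*R = -6 + R²)
(1/(-25626 + 19953) + a(147, r)) + 20034 = (1/(-25626 + 19953) + (-6 + (-117)²)) + 20034 = (1/(-5673) + (-6 + 13689)) + 20034 = (-1/5673 + 13683) + 20034 = 77623658/5673 + 20034 = 191276540/5673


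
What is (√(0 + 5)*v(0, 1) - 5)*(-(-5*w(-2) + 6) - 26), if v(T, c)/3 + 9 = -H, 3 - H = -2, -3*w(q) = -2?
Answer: 430/3 + 1204*√5 ≈ 2835.6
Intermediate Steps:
w(q) = ⅔ (w(q) = -⅓*(-2) = ⅔)
H = 5 (H = 3 - 1*(-2) = 3 + 2 = 5)
v(T, c) = -42 (v(T, c) = -27 + 3*(-1*5) = -27 + 3*(-5) = -27 - 15 = -42)
(√(0 + 5)*v(0, 1) - 5)*(-(-5*w(-2) + 6) - 26) = (√(0 + 5)*(-42) - 5)*(-(-5*⅔ + 6) - 26) = (√5*(-42) - 5)*(-(-10/3 + 6) - 26) = (-42*√5 - 5)*(-1*8/3 - 26) = (-5 - 42*√5)*(-8/3 - 26) = (-5 - 42*√5)*(-86/3) = 430/3 + 1204*√5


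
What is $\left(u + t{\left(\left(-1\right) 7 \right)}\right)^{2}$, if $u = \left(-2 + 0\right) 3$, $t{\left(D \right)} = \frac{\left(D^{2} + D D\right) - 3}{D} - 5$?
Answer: $\frac{29584}{49} \approx 603.75$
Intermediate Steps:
$t{\left(D \right)} = -5 + \frac{-3 + 2 D^{2}}{D}$ ($t{\left(D \right)} = \frac{\left(D^{2} + D^{2}\right) - 3}{D} - 5 = \frac{2 D^{2} - 3}{D} - 5 = \frac{-3 + 2 D^{2}}{D} - 5 = -5 + \frac{-3 + 2 D^{2}}{D}$)
$u = -6$ ($u = \left(-2\right) 3 = -6$)
$\left(u + t{\left(\left(-1\right) 7 \right)}\right)^{2} = \left(-6 - \left(5 - \frac{3}{7} - \left(-2\right) 7\right)\right)^{2} = \left(-6 - \left(19 - \frac{3}{7}\right)\right)^{2} = \left(-6 - \frac{130}{7}\right)^{2} = \left(- \frac{172}{7}\right)^{2} = \frac{29584}{49}$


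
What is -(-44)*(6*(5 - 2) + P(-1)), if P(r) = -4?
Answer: 616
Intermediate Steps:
-(-44)*(6*(5 - 2) + P(-1)) = -(-44)*(6*(5 - 2) - 4) = -(-44)*(6*3 - 4) = -(-44)*(18 - 4) = -(-44)*14 = -4*(-154) = 616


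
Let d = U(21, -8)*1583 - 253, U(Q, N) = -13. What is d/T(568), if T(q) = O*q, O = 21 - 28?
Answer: 372/71 ≈ 5.2394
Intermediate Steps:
O = -7
T(q) = -7*q
d = -20832 (d = -13*1583 - 253 = -20579 - 253 = -20832)
d/T(568) = -20832/((-7*568)) = -20832/(-3976) = -20832*(-1/3976) = 372/71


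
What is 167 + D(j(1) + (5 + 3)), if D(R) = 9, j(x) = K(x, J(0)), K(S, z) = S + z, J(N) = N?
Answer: 176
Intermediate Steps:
j(x) = x (j(x) = x + 0 = x)
167 + D(j(1) + (5 + 3)) = 167 + 9 = 176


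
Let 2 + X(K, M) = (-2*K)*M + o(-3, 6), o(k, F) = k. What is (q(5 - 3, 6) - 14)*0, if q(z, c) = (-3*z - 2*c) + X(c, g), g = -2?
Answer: 0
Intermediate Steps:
X(K, M) = -5 - 2*K*M (X(K, M) = -2 + ((-2*K)*M - 3) = -2 + (-2*K*M - 3) = -2 + (-3 - 2*K*M) = -5 - 2*K*M)
q(z, c) = -5 - 3*z + 2*c (q(z, c) = (-3*z - 2*c) + (-5 - 2*c*(-2)) = (-3*z - 2*c) + (-5 + 4*c) = -5 - 3*z + 2*c)
(q(5 - 3, 6) - 14)*0 = ((-5 - 3*(5 - 3) + 2*6) - 14)*0 = ((-5 - 3*2 + 12) - 14)*0 = ((-5 - 6 + 12) - 14)*0 = (1 - 14)*0 = -13*0 = 0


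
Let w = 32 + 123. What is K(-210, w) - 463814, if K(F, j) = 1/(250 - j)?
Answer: -44062329/95 ≈ -4.6381e+5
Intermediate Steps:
w = 155
K(-210, w) - 463814 = -1/(-250 + 155) - 463814 = -1/(-95) - 463814 = -1*(-1/95) - 463814 = 1/95 - 463814 = -44062329/95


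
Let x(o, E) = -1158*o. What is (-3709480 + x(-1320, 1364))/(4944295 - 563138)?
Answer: -2180920/4381157 ≈ -0.49780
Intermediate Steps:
(-3709480 + x(-1320, 1364))/(4944295 - 563138) = (-3709480 - 1158*(-1320))/(4944295 - 563138) = (-3709480 + 1528560)/4381157 = -2180920*1/4381157 = -2180920/4381157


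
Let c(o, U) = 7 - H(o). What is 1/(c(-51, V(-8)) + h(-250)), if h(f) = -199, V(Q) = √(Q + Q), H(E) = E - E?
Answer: -1/192 ≈ -0.0052083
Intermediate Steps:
H(E) = 0
V(Q) = √2*√Q (V(Q) = √(2*Q) = √2*√Q)
c(o, U) = 7 (c(o, U) = 7 - 1*0 = 7 + 0 = 7)
1/(c(-51, V(-8)) + h(-250)) = 1/(7 - 199) = 1/(-192) = -1/192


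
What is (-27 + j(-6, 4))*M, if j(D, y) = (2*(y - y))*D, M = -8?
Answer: 216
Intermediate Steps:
j(D, y) = 0 (j(D, y) = (2*0)*D = 0*D = 0)
(-27 + j(-6, 4))*M = (-27 + 0)*(-8) = -27*(-8) = 216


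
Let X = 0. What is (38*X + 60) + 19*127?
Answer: 2473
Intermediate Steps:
(38*X + 60) + 19*127 = (38*0 + 60) + 19*127 = (0 + 60) + 2413 = 60 + 2413 = 2473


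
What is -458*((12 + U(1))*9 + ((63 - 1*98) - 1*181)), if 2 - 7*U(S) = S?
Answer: 342126/7 ≈ 48875.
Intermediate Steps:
U(S) = 2/7 - S/7
-458*((12 + U(1))*9 + ((63 - 1*98) - 1*181)) = -458*((12 + (2/7 - ⅐*1))*9 + ((63 - 1*98) - 1*181)) = -458*((12 + (2/7 - ⅐))*9 + ((63 - 98) - 181)) = -458*((12 + ⅐)*9 + (-35 - 181)) = -458*((85/7)*9 - 216) = -458*(765/7 - 216) = -458*(-747/7) = 342126/7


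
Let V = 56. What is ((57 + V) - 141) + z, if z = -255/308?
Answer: -8879/308 ≈ -28.828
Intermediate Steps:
z = -255/308 (z = -255*1/308 = -255/308 ≈ -0.82792)
((57 + V) - 141) + z = ((57 + 56) - 141) - 255/308 = (113 - 141) - 255/308 = -28 - 255/308 = -8879/308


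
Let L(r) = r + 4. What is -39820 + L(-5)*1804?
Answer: -41624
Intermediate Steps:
L(r) = 4 + r
-39820 + L(-5)*1804 = -39820 + (4 - 5)*1804 = -39820 - 1*1804 = -39820 - 1804 = -41624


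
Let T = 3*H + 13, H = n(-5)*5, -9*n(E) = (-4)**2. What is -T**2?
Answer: -1681/9 ≈ -186.78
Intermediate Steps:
n(E) = -16/9 (n(E) = -1/9*(-4)**2 = -1/9*16 = -16/9)
H = -80/9 (H = -16/9*5 = -80/9 ≈ -8.8889)
T = -41/3 (T = 3*(-80/9) + 13 = -80/3 + 13 = -41/3 ≈ -13.667)
-T**2 = -(-41/3)**2 = -1*1681/9 = -1681/9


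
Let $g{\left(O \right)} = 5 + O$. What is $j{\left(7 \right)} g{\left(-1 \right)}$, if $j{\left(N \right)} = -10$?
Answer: $-40$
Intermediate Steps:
$j{\left(7 \right)} g{\left(-1 \right)} = - 10 \left(5 - 1\right) = \left(-10\right) 4 = -40$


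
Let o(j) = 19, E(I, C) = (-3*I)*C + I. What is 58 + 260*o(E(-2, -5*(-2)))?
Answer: 4998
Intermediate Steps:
E(I, C) = I - 3*C*I (E(I, C) = -3*C*I + I = I - 3*C*I)
58 + 260*o(E(-2, -5*(-2))) = 58 + 260*19 = 58 + 4940 = 4998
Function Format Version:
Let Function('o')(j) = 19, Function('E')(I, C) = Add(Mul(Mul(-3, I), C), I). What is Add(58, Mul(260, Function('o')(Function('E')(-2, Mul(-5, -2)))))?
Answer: 4998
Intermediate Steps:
Function('E')(I, C) = Add(I, Mul(-3, C, I)) (Function('E')(I, C) = Add(Mul(-3, C, I), I) = Add(I, Mul(-3, C, I)))
Add(58, Mul(260, Function('o')(Function('E')(-2, Mul(-5, -2))))) = Add(58, Mul(260, 19)) = Add(58, 4940) = 4998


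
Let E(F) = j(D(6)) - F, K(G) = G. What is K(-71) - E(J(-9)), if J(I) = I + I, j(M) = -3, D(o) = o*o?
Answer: -86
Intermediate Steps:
D(o) = o**2
J(I) = 2*I
E(F) = -3 - F
K(-71) - E(J(-9)) = -71 - (-3 - 2*(-9)) = -71 - (-3 - 1*(-18)) = -71 - (-3 + 18) = -71 - 1*15 = -71 - 15 = -86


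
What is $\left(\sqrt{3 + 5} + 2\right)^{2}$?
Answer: $12 + 8 \sqrt{2} \approx 23.314$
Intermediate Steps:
$\left(\sqrt{3 + 5} + 2\right)^{2} = \left(\sqrt{8} + 2\right)^{2} = \left(2 \sqrt{2} + 2\right)^{2} = \left(2 + 2 \sqrt{2}\right)^{2}$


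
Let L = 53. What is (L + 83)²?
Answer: 18496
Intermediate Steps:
(L + 83)² = (53 + 83)² = 136² = 18496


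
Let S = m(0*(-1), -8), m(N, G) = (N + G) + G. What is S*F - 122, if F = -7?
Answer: -10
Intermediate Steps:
m(N, G) = N + 2*G (m(N, G) = (G + N) + G = N + 2*G)
S = -16 (S = 0*(-1) + 2*(-8) = 0 - 16 = -16)
S*F - 122 = -16*(-7) - 122 = 112 - 122 = -10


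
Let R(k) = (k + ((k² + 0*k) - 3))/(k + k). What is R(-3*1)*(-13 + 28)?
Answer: -15/2 ≈ -7.5000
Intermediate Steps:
R(k) = (-3 + k + k²)/(2*k) (R(k) = (k + ((k² + 0) - 3))/((2*k)) = (k + (k² - 3))*(1/(2*k)) = (k + (-3 + k²))*(1/(2*k)) = (-3 + k + k²)*(1/(2*k)) = (-3 + k + k²)/(2*k))
R(-3*1)*(-13 + 28) = ((-3 + (-3*1)*(1 - 3*1))/(2*((-3*1))))*(-13 + 28) = ((½)*(-3 - 3*(1 - 3))/(-3))*15 = ((½)*(-⅓)*(-3 - 3*(-2)))*15 = ((½)*(-⅓)*(-3 + 6))*15 = ((½)*(-⅓)*3)*15 = -½*15 = -15/2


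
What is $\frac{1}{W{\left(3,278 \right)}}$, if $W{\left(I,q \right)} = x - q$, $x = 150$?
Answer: $- \frac{1}{128} \approx -0.0078125$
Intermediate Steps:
$W{\left(I,q \right)} = 150 - q$
$\frac{1}{W{\left(3,278 \right)}} = \frac{1}{150 - 278} = \frac{1}{-128} = - \frac{1}{128}$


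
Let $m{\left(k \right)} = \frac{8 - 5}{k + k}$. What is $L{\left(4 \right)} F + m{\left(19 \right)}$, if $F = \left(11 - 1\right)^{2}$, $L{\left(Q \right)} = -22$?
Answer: $- \frac{83597}{38} \approx -2199.9$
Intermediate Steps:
$m{\left(k \right)} = \frac{3}{2 k}$
$F = 100$ ($F = 10^{2} = 100$)
$L{\left(4 \right)} F + m{\left(19 \right)} = \left(-22\right) 100 + \frac{3}{2 \cdot 19} = -2200 + \frac{3}{2} \cdot \frac{1}{19} = -2200 + \frac{3}{38} = - \frac{83597}{38}$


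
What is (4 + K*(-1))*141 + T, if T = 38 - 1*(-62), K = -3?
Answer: 1087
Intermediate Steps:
T = 100 (T = 38 + 62 = 100)
(4 + K*(-1))*141 + T = (4 - 3*(-1))*141 + 100 = (4 + 3)*141 + 100 = 7*141 + 100 = 987 + 100 = 1087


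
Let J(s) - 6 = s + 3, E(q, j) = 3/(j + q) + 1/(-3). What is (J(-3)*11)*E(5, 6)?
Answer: -4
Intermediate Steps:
E(q, j) = -⅓ + 3/(j + q) (E(q, j) = 3/(j + q) + 1*(-⅓) = 3/(j + q) - ⅓ = -⅓ + 3/(j + q))
J(s) = 9 + s (J(s) = 6 + (s + 3) = 6 + (3 + s) = 9 + s)
(J(-3)*11)*E(5, 6) = ((9 - 3)*11)*((9 - 1*6 - 1*5)/(3*(6 + 5))) = (6*11)*((⅓)*(9 - 6 - 5)/11) = 66*((⅓)*(1/11)*(-2)) = 66*(-2/33) = -4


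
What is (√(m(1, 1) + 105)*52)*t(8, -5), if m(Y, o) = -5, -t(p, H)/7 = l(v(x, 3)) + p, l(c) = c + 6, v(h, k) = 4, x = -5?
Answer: -65520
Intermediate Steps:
l(c) = 6 + c
t(p, H) = -70 - 7*p (t(p, H) = -7*((6 + 4) + p) = -7*(10 + p) = -70 - 7*p)
(√(m(1, 1) + 105)*52)*t(8, -5) = (√(-5 + 105)*52)*(-70 - 7*8) = (√100*52)*(-70 - 56) = (10*52)*(-126) = 520*(-126) = -65520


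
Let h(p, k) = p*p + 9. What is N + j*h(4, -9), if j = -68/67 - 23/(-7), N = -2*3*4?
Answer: 15369/469 ≈ 32.770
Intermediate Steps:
h(p, k) = 9 + p**2 (h(p, k) = p**2 + 9 = 9 + p**2)
N = -24 (N = -6*4 = -24)
j = 1065/469 (j = -68*1/67 - 23*(-1/7) = -68/67 + 23/7 = 1065/469 ≈ 2.2708)
N + j*h(4, -9) = -24 + 1065*(9 + 4**2)/469 = -24 + 1065*(9 + 16)/469 = -24 + (1065/469)*25 = -24 + 26625/469 = 15369/469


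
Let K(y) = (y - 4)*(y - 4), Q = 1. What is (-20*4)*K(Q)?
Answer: -720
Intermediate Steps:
K(y) = (-4 + y)² (K(y) = (-4 + y)*(-4 + y) = (-4 + y)²)
(-20*4)*K(Q) = (-20*4)*(-4 + 1)² = -80*(-3)² = -80*9 = -720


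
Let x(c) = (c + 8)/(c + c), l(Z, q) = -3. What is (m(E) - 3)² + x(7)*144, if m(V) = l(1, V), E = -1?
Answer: 1332/7 ≈ 190.29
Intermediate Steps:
m(V) = -3
x(c) = (8 + c)/(2*c) (x(c) = (8 + c)/((2*c)) = (8 + c)*(1/(2*c)) = (8 + c)/(2*c))
(m(E) - 3)² + x(7)*144 = (-3 - 3)² + ((½)*(8 + 7)/7)*144 = (-6)² + ((½)*(⅐)*15)*144 = 36 + (15/14)*144 = 36 + 1080/7 = 1332/7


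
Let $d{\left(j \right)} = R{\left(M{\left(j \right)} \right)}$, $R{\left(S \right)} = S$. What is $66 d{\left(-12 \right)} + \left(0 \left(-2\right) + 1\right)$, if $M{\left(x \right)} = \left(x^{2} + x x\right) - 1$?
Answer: $18943$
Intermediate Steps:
$M{\left(x \right)} = -1 + 2 x^{2}$ ($M{\left(x \right)} = \left(x^{2} + x^{2}\right) - 1 = 2 x^{2} - 1 = -1 + 2 x^{2}$)
$d{\left(j \right)} = -1 + 2 j^{2}$
$66 d{\left(-12 \right)} + \left(0 \left(-2\right) + 1\right) = 66 \left(-1 + 2 \left(-12\right)^{2}\right) + \left(0 \left(-2\right) + 1\right) = 66 \left(-1 + 2 \cdot 144\right) + \left(0 + 1\right) = 66 \left(-1 + 288\right) + 1 = 66 \cdot 287 + 1 = 18942 + 1 = 18943$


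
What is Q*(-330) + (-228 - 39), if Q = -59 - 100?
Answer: 52203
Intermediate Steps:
Q = -159
Q*(-330) + (-228 - 39) = -159*(-330) + (-228 - 39) = 52470 - 267 = 52203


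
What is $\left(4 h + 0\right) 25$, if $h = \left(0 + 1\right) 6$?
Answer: $600$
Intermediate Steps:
$h = 6$ ($h = 1 \cdot 6 = 6$)
$\left(4 h + 0\right) 25 = \left(4 \cdot 6 + 0\right) 25 = \left(24 + 0\right) 25 = 24 \cdot 25 = 600$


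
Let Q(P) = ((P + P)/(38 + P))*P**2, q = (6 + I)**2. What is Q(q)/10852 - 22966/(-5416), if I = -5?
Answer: 1214983135/286525356 ≈ 4.2404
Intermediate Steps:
q = 1 (q = (6 - 5)**2 = 1**2 = 1)
Q(P) = 2*P**3/(38 + P) (Q(P) = ((2*P)/(38 + P))*P**2 = (2*P/(38 + P))*P**2 = 2*P**3/(38 + P))
Q(q)/10852 - 22966/(-5416) = (2*1**3/(38 + 1))/10852 - 22966/(-5416) = (2*1/39)*(1/10852) - 22966*(-1/5416) = (2*1*(1/39))*(1/10852) + 11483/2708 = (2/39)*(1/10852) + 11483/2708 = 1/211614 + 11483/2708 = 1214983135/286525356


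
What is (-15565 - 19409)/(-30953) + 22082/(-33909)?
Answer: 502429220/1049585277 ≈ 0.47869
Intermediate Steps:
(-15565 - 19409)/(-30953) + 22082/(-33909) = -34974*(-1/30953) + 22082*(-1/33909) = 34974/30953 - 22082/33909 = 502429220/1049585277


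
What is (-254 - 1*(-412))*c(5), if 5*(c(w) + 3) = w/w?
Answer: -2212/5 ≈ -442.40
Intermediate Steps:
c(w) = -14/5 (c(w) = -3 + (w/w)/5 = -3 + (1/5)*1 = -3 + 1/5 = -14/5)
(-254 - 1*(-412))*c(5) = (-254 - 1*(-412))*(-14/5) = (-254 + 412)*(-14/5) = 158*(-14/5) = -2212/5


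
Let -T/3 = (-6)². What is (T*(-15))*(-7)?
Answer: -11340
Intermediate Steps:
T = -108 (T = -3*(-6)² = -3*36 = -108)
(T*(-15))*(-7) = -108*(-15)*(-7) = 1620*(-7) = -11340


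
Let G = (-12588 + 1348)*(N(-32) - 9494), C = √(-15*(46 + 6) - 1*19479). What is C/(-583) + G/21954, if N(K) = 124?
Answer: 52659400/10977 - 3*I*√2251/583 ≈ 4797.3 - 0.24414*I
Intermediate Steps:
C = 3*I*√2251 (C = √(-15*52 - 19479) = √(-780 - 19479) = √(-20259) = 3*I*√2251 ≈ 142.33*I)
G = 105318800 (G = (-12588 + 1348)*(124 - 9494) = -11240*(-9370) = 105318800)
C/(-583) + G/21954 = (3*I*√2251)/(-583) + 105318800/21954 = (3*I*√2251)*(-1/583) + 105318800*(1/21954) = -3*I*√2251/583 + 52659400/10977 = 52659400/10977 - 3*I*√2251/583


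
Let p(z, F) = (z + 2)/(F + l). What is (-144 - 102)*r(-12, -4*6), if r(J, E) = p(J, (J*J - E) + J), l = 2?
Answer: 1230/79 ≈ 15.570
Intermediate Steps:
p(z, F) = (2 + z)/(2 + F) (p(z, F) = (z + 2)/(F + 2) = (2 + z)/(2 + F))
r(J, E) = (2 + J)/(2 + J + J² - E) (r(J, E) = (2 + J)/(2 + ((J*J - E) + J)) = (2 + J)/(2 + ((J² - E) + J)) = (2 + J)/(2 + (J + J² - E)) = (2 + J)/(2 + J + J² - E))
(-144 - 102)*r(-12, -4*6) = (-144 - 102)*((2 - 12)/(2 - 12 + (-12)² - (-4)*6)) = -246*(-10)/(2 - 12 + 144 - 1*(-24)) = -246*(-10)/(2 - 12 + 144 + 24) = -246*(-10)/158 = -123*(-10)/79 = -246*(-5/79) = 1230/79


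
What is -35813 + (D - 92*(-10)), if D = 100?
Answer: -34793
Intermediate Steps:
-35813 + (D - 92*(-10)) = -35813 + (100 - 92*(-10)) = -35813 + (100 + 920) = -35813 + 1020 = -34793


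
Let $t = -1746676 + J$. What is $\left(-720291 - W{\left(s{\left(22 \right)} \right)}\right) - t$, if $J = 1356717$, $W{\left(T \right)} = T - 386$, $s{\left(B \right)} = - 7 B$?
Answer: $-329792$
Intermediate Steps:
$W{\left(T \right)} = -386 + T$
$t = -389959$ ($t = -1746676 + 1356717 = -389959$)
$\left(-720291 - W{\left(s{\left(22 \right)} \right)}\right) - t = \left(-720291 - \left(-386 - 154\right)\right) - -389959 = \left(-720291 - \left(-386 - 154\right)\right) + 389959 = \left(-720291 - -540\right) + 389959 = \left(-720291 + 540\right) + 389959 = -719751 + 389959 = -329792$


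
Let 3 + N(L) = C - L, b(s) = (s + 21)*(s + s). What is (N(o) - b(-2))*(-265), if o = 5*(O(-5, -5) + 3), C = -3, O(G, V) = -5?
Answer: -21200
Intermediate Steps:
o = -10 (o = 5*(-5 + 3) = 5*(-2) = -10)
b(s) = 2*s*(21 + s) (b(s) = (21 + s)*(2*s) = 2*s*(21 + s))
N(L) = -6 - L (N(L) = -3 + (-3 - L) = -6 - L)
(N(o) - b(-2))*(-265) = ((-6 - 1*(-10)) - 2*(-2)*(21 - 2))*(-265) = ((-6 + 10) - 2*(-2)*19)*(-265) = (4 - 1*(-76))*(-265) = (4 + 76)*(-265) = 80*(-265) = -21200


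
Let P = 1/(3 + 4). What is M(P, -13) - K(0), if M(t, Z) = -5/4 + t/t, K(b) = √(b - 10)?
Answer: -¼ - I*√10 ≈ -0.25 - 3.1623*I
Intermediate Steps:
K(b) = √(-10 + b)
P = ⅐ (P = 1/7 = ⅐ ≈ 0.14286)
M(t, Z) = -¼ (M(t, Z) = -5*¼ + 1 = -5/4 + 1 = -¼)
M(P, -13) - K(0) = -¼ - √(-10 + 0) = -¼ - √(-10) = -¼ - I*√10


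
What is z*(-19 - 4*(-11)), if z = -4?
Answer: -100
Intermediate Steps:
z*(-19 - 4*(-11)) = -4*(-19 - 4*(-11)) = -4*(-19 + 44) = -4*25 = -100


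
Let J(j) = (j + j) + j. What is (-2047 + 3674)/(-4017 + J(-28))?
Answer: -1627/4101 ≈ -0.39673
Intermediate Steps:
J(j) = 3*j (J(j) = 2*j + j = 3*j)
(-2047 + 3674)/(-4017 + J(-28)) = (-2047 + 3674)/(-4017 + 3*(-28)) = 1627/(-4017 - 84) = 1627/(-4101) = 1627*(-1/4101) = -1627/4101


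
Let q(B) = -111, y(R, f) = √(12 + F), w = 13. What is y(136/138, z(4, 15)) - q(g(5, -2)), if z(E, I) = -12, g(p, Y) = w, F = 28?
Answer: 111 + 2*√10 ≈ 117.32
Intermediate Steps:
g(p, Y) = 13
y(R, f) = 2*√10 (y(R, f) = √(12 + 28) = √40 = 2*√10)
y(136/138, z(4, 15)) - q(g(5, -2)) = 2*√10 - 1*(-111) = 2*√10 + 111 = 111 + 2*√10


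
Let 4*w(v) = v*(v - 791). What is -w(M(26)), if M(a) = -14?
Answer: -5635/2 ≈ -2817.5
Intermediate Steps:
w(v) = v*(-791 + v)/4 (w(v) = (v*(v - 791))/4 = (v*(-791 + v))/4 = v*(-791 + v)/4)
-w(M(26)) = -(-14)*(-791 - 14)/4 = -(-14)*(-805)/4 = -1*5635/2 = -5635/2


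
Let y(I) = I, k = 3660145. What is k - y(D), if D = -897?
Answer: 3661042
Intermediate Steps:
k - y(D) = 3660145 - 1*(-897) = 3660145 + 897 = 3661042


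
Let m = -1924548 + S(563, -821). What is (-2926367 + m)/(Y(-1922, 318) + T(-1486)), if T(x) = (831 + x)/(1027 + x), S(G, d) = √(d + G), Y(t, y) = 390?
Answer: -445313997/35933 + 459*I*√258/179665 ≈ -12393.0 + 0.041035*I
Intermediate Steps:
S(G, d) = √(G + d)
T(x) = (831 + x)/(1027 + x)
m = -1924548 + I*√258 (m = -1924548 + √(563 - 821) = -1924548 + √(-258) = -1924548 + I*√258 ≈ -1.9245e+6 + 16.062*I)
(-2926367 + m)/(Y(-1922, 318) + T(-1486)) = (-2926367 + (-1924548 + I*√258))/(390 + (831 - 1486)/(1027 - 1486)) = (-4850915 + I*√258)/(390 - 655/(-459)) = (-4850915 + I*√258)/(390 - 1/459*(-655)) = (-4850915 + I*√258)/(390 + 655/459) = (-4850915 + I*√258)/(179665/459) = (-4850915 + I*√258)*(459/179665) = -445313997/35933 + 459*I*√258/179665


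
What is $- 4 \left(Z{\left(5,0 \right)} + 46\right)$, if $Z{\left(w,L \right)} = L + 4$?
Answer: $-200$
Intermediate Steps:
$Z{\left(w,L \right)} = 4 + L$
$- 4 \left(Z{\left(5,0 \right)} + 46\right) = - 4 \left(\left(4 + 0\right) + 46\right) = - 4 \left(4 + 46\right) = \left(-4\right) 50 = -200$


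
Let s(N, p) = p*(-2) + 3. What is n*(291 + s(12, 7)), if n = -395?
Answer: -110600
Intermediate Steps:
s(N, p) = 3 - 2*p (s(N, p) = -2*p + 3 = 3 - 2*p)
n*(291 + s(12, 7)) = -395*(291 + (3 - 2*7)) = -395*(291 + (3 - 14)) = -395*(291 - 11) = -395*280 = -110600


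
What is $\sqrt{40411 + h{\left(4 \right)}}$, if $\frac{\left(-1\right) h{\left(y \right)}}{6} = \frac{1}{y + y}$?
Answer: $\frac{\sqrt{161641}}{2} \approx 201.02$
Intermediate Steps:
$h{\left(y \right)} = - \frac{3}{y}$ ($h{\left(y \right)} = - \frac{6}{y + y} = - \frac{6}{2 y} = - 6 \frac{1}{2 y} = - \frac{3}{y}$)
$\sqrt{40411 + h{\left(4 \right)}} = \sqrt{40411 - \frac{3}{4}} = \sqrt{\frac{161641}{4}} = \frac{\sqrt{161641}}{2}$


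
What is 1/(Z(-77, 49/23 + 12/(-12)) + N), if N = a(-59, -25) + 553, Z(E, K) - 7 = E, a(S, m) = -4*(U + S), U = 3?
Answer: 1/707 ≈ 0.0014144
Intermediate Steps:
a(S, m) = -12 - 4*S (a(S, m) = -4*(3 + S) = -12 - 4*S)
Z(E, K) = 7 + E
N = 777 (N = (-12 - 4*(-59)) + 553 = (-12 + 236) + 553 = 224 + 553 = 777)
1/(Z(-77, 49/23 + 12/(-12)) + N) = 1/((7 - 77) + 777) = 1/(-70 + 777) = 1/707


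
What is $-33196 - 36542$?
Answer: $-69738$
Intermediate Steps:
$-33196 - 36542 = -69738$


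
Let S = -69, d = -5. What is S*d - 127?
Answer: 218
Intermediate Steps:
S*d - 127 = -69*(-5) - 127 = 345 - 127 = 218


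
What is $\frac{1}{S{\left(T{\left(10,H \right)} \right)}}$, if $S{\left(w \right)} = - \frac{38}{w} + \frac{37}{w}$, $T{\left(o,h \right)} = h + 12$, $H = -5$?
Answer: $-7$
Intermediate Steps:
$T{\left(o,h \right)} = 12 + h$
$S{\left(w \right)} = - \frac{1}{w}$
$\frac{1}{S{\left(T{\left(10,H \right)} \right)}} = \frac{1}{\left(-1\right) \frac{1}{12 - 5}} = \frac{1}{\left(-1\right) \frac{1}{7}} = \frac{1}{- \frac{1}{7}} = -7$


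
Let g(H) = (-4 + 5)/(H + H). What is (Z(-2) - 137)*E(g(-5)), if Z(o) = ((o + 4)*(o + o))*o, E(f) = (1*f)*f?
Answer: -121/100 ≈ -1.2100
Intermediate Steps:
g(H) = 1/(2*H)
E(f) = f² (E(f) = f*f = f²)
Z(o) = 2*o²*(4 + o) (Z(o) = ((4 + o)*(2*o))*o = (2*o*(4 + o))*o = 2*o²*(4 + o))
(Z(-2) - 137)*E(g(-5)) = (2*(-2)²*(4 - 2) - 137)*((½)/(-5))² = (2*4*2 - 137)*((½)*(-⅕))² = (16 - 137)*(-⅒)² = -121*1/100 = -121/100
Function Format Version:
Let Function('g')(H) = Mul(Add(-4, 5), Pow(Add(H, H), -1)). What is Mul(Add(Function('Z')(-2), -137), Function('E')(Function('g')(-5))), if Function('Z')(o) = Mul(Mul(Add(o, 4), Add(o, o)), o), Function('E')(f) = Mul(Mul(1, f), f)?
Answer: Rational(-121, 100) ≈ -1.2100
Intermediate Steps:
Function('g')(H) = Mul(Rational(1, 2), Pow(H, -1)) (Function('g')(H) = Mul(1, Pow(Mul(2, H), -1)) = Mul(1, Mul(Rational(1, 2), Pow(H, -1))) = Mul(Rational(1, 2), Pow(H, -1)))
Function('E')(f) = Pow(f, 2) (Function('E')(f) = Mul(f, f) = Pow(f, 2))
Function('Z')(o) = Mul(2, Pow(o, 2), Add(4, o)) (Function('Z')(o) = Mul(Mul(Add(4, o), Mul(2, o)), o) = Mul(Mul(2, o, Add(4, o)), o) = Mul(2, Pow(o, 2), Add(4, o)))
Mul(Add(Function('Z')(-2), -137), Function('E')(Function('g')(-5))) = Mul(Add(Mul(2, Pow(-2, 2), Add(4, -2)), -137), Pow(Mul(Rational(1, 2), Pow(-5, -1)), 2)) = Mul(Add(Mul(2, 4, 2), -137), Pow(Mul(Rational(1, 2), Rational(-1, 5)), 2)) = Mul(Add(16, -137), Pow(Rational(-1, 10), 2)) = Mul(-121, Rational(1, 100)) = Rational(-121, 100)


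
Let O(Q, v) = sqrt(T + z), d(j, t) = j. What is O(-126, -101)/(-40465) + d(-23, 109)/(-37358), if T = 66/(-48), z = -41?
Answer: 23/37358 - I*sqrt(678)/161860 ≈ 0.00061566 - 0.00016087*I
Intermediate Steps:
T = -11/8 (T = 66*(-1/48) = -11/8 ≈ -1.3750)
O(Q, v) = I*sqrt(678)/4 (O(Q, v) = sqrt(-11/8 - 41) = sqrt(-339/8) = I*sqrt(678)/4)
O(-126, -101)/(-40465) + d(-23, 109)/(-37358) = (I*sqrt(678)/4)/(-40465) - 23/(-37358) = (I*sqrt(678)/4)*(-1/40465) - 23*(-1/37358) = -I*sqrt(678)/161860 + 23/37358 = 23/37358 - I*sqrt(678)/161860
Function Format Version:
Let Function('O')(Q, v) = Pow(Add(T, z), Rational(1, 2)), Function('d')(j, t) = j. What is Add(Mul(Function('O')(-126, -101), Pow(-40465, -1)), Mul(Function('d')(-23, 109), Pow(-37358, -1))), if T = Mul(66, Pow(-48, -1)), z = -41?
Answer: Add(Rational(23, 37358), Mul(Rational(-1, 161860), I, Pow(678, Rational(1, 2)))) ≈ Add(0.00061566, Mul(-0.00016087, I))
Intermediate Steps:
T = Rational(-11, 8) (T = Mul(66, Rational(-1, 48)) = Rational(-11, 8) ≈ -1.3750)
Function('O')(Q, v) = Mul(Rational(1, 4), I, Pow(678, Rational(1, 2))) (Function('O')(Q, v) = Pow(Add(Rational(-11, 8), -41), Rational(1, 2)) = Pow(Rational(-339, 8), Rational(1, 2)) = Mul(Rational(1, 4), I, Pow(678, Rational(1, 2))))
Add(Mul(Function('O')(-126, -101), Pow(-40465, -1)), Mul(Function('d')(-23, 109), Pow(-37358, -1))) = Add(Mul(Mul(Rational(1, 4), I, Pow(678, Rational(1, 2))), Pow(-40465, -1)), Mul(-23, Pow(-37358, -1))) = Add(Mul(Mul(Rational(1, 4), I, Pow(678, Rational(1, 2))), Rational(-1, 40465)), Mul(-23, Rational(-1, 37358))) = Add(Mul(Rational(-1, 161860), I, Pow(678, Rational(1, 2))), Rational(23, 37358)) = Add(Rational(23, 37358), Mul(Rational(-1, 161860), I, Pow(678, Rational(1, 2))))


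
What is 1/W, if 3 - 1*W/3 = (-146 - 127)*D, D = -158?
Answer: -1/129393 ≈ -7.7284e-6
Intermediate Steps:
W = -129393 (W = 9 - 3*(-146 - 127)*(-158) = 9 - (-819)*(-158) = 9 - 3*43134 = 9 - 129402 = -129393)
1/W = 1/(-129393) = -1/129393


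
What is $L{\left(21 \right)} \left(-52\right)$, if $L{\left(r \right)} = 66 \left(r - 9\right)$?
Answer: $-41184$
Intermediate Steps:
$L{\left(r \right)} = -594 + 66 r$ ($L{\left(r \right)} = 66 \left(-9 + r\right) = -594 + 66 r$)
$L{\left(21 \right)} \left(-52\right) = \left(-594 + 66 \cdot 21\right) \left(-52\right) = \left(-594 + 1386\right) \left(-52\right) = 792 \left(-52\right) = -41184$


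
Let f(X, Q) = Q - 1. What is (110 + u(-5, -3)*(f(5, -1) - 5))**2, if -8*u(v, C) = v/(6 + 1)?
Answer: 765625/64 ≈ 11963.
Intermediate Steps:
u(v, C) = -v/56 (u(v, C) = -v/(8*(6 + 1)) = -v/(8*7) = -v/56)
f(X, Q) = -1 + Q
(110 + u(-5, -3)*(f(5, -1) - 5))**2 = (110 + (-1/56*(-5))*((-1 - 1) - 5))**2 = (110 + 5*(-2 - 5)/56)**2 = (110 + (5/56)*(-7))**2 = (110 - 5/8)**2 = (875/8)**2 = 765625/64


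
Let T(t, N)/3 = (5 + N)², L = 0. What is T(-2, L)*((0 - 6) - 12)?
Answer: -1350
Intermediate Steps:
T(t, N) = 3*(5 + N)²
T(-2, L)*((0 - 6) - 12) = (3*(5 + 0)²)*((0 - 6) - 12) = (3*5²)*(-6 - 12) = (3*25)*(-18) = 75*(-18) = -1350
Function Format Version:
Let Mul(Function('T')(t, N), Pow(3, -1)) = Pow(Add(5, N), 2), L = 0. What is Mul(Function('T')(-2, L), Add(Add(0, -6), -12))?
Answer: -1350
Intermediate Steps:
Function('T')(t, N) = Mul(3, Pow(Add(5, N), 2))
Mul(Function('T')(-2, L), Add(Add(0, -6), -12)) = Mul(Mul(3, Pow(Add(5, 0), 2)), Add(Add(0, -6), -12)) = Mul(Mul(3, Pow(5, 2)), Add(-6, -12)) = Mul(Mul(3, 25), -18) = Mul(75, -18) = -1350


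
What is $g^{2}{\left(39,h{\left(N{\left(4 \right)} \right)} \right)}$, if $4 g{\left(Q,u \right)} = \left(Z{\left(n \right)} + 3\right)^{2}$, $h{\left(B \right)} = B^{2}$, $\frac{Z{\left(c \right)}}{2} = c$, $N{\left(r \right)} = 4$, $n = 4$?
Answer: $\frac{14641}{16} \approx 915.06$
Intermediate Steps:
$Z{\left(c \right)} = 2 c$
$g{\left(Q,u \right)} = \frac{121}{4}$ ($g{\left(Q,u \right)} = \frac{\left(2 \cdot 4 + 3\right)^{2}}{4} = \frac{\left(8 + 3\right)^{2}}{4} = \frac{11^{2}}{4} = \frac{1}{4} \cdot 121 = \frac{121}{4}$)
$g^{2}{\left(39,h{\left(N{\left(4 \right)} \right)} \right)} = \left(\frac{121}{4}\right)^{2} = \frac{14641}{16}$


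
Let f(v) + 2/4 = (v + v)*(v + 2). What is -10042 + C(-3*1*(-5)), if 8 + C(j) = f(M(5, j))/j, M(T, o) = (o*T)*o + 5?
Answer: 4815139/30 ≈ 1.6050e+5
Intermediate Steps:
M(T, o) = 5 + T*o² (M(T, o) = (T*o)*o + 5 = T*o² + 5 = 5 + T*o²)
f(v) = -½ + 2*v*(2 + v) (f(v) = -½ + (v + v)*(v + 2) = -½ + (2*v)*(2 + v) = -½ + 2*v*(2 + v))
C(j) = -8 + (39/2 + 2*(5 + 5*j²)² + 20*j²)/j (C(j) = -8 + (-½ + 2*(5 + 5*j²)² + 4*(5 + 5*j²))/j = -8 + (-½ + 2*(5 + 5*j²)² + (20 + 20*j²))/j = -8 + (39/2 + 2*(5 + 5*j²)² + 20*j²)/j)
-10042 + C(-3*1*(-5)) = -10042 + (-8 + 50*(-3*1*(-5))³ + 120*(-3*1*(-5)) + 139/(2*((-3*1*(-5))))) = -10042 + (-8 + 50*(-3*(-5))³ + 120*(-3*(-5)) + 139/(2*((-3*(-5))))) = -10042 + (-8 + 50*15³ + 120*15 + (139/2)/15) = -10042 + (-8 + 50*3375 + 1800 + (139/2)*(1/15)) = -10042 + (-8 + 168750 + 1800 + 139/30) = -10042 + 5116399/30 = 4815139/30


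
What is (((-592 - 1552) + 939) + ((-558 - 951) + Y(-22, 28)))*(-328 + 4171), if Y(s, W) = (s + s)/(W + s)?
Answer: -10458084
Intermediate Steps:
Y(s, W) = 2*s/(W + s) (Y(s, W) = (2*s)/(W + s) = 2*s/(W + s))
(((-592 - 1552) + 939) + ((-558 - 951) + Y(-22, 28)))*(-328 + 4171) = (((-592 - 1552) + 939) + ((-558 - 951) + 2*(-22)/(28 - 22)))*(-328 + 4171) = ((-2144 + 939) + (-1509 + 2*(-22)/6))*3843 = (-1205 + (-1509 + 2*(-22)*(⅙)))*3843 = (-1205 + (-1509 - 22/3))*3843 = (-1205 - 4549/3)*3843 = -8164/3*3843 = -10458084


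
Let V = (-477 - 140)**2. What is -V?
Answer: -380689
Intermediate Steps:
V = 380689 (V = (-617)**2 = 380689)
-V = -1*380689 = -380689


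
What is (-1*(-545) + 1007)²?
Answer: 2408704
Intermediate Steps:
(-1*(-545) + 1007)² = (545 + 1007)² = 1552² = 2408704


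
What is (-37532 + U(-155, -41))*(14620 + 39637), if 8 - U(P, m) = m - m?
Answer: -2035939668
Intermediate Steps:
U(P, m) = 8 (U(P, m) = 8 - (m - m) = 8 - 1*0 = 8 + 0 = 8)
(-37532 + U(-155, -41))*(14620 + 39637) = (-37532 + 8)*(14620 + 39637) = -37524*54257 = -2035939668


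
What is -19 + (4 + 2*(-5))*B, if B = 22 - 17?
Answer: -49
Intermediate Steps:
B = 5
-19 + (4 + 2*(-5))*B = -19 + (4 + 2*(-5))*5 = -19 + (4 - 10)*5 = -19 - 6*5 = -19 - 30 = -49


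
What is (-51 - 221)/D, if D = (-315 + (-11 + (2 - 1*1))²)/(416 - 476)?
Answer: -3264/43 ≈ -75.907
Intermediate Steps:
D = 43/12 (D = (-315 + (-11 + (2 - 1))²)/(-60) = (-315 + (-11 + 1)²)*(-1/60) = (-315 + (-10)²)*(-1/60) = (-315 + 100)*(-1/60) = -215*(-1/60) = 43/12 ≈ 3.5833)
(-51 - 221)/D = (-51 - 221)/(43/12) = -272*12/43 = -3264/43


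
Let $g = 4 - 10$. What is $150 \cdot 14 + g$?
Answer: $2094$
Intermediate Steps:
$g = -6$ ($g = 4 - 10 = -6$)
$150 \cdot 14 + g = 150 \cdot 14 - 6 = 2100 - 6 = 2094$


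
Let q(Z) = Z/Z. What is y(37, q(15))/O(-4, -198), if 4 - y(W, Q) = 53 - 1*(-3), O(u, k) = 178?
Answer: -26/89 ≈ -0.29213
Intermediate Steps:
q(Z) = 1
y(W, Q) = -52 (y(W, Q) = 4 - (53 - 1*(-3)) = 4 - (53 + 3) = 4 - 1*56 = 4 - 56 = -52)
y(37, q(15))/O(-4, -198) = -52/178 = -52*1/178 = -26/89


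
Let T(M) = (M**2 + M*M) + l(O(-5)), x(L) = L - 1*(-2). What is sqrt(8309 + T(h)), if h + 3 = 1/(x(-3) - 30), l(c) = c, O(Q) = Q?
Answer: 2*sqrt(1999454)/31 ≈ 91.227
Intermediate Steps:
x(L) = 2 + L (x(L) = L + 2 = 2 + L)
h = -94/31 (h = -3 + 1/((2 - 3) - 30) = -3 + 1/(-1 - 30) = -3 + 1/(-31) = -3 - 1/31 = -94/31 ≈ -3.0323)
T(M) = -5 + 2*M**2 (T(M) = (M**2 + M*M) - 5 = (M**2 + M**2) - 5 = 2*M**2 - 5 = -5 + 2*M**2)
sqrt(8309 + T(h)) = sqrt(8309 + (-5 + 2*(-94/31)**2)) = sqrt(8309 + (-5 + 2*(8836/961))) = sqrt(8309 + (-5 + 17672/961)) = sqrt(8309 + 12867/961) = sqrt(7997816/961) = 2*sqrt(1999454)/31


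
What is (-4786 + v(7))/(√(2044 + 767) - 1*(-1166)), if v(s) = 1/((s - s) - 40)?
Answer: -111610103/27134900 + 191441*√2811/54269800 ≈ -3.9261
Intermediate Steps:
v(s) = -1/40 (v(s) = 1/(0 - 40) = 1/(-40) = -1/40)
(-4786 + v(7))/(√(2044 + 767) - 1*(-1166)) = (-4786 - 1/40)/(√(2044 + 767) - 1*(-1166)) = -191441/(40*(√2811 + 1166)) = -191441/(40*(1166 + √2811))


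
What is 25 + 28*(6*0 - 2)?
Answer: -31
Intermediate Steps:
25 + 28*(6*0 - 2) = 25 + 28*(0 - 2) = 25 + 28*(-2) = 25 - 56 = -31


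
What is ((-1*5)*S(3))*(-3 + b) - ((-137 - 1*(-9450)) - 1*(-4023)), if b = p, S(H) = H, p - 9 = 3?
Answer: -13471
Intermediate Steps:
p = 12 (p = 9 + 3 = 12)
b = 12
((-1*5)*S(3))*(-3 + b) - ((-137 - 1*(-9450)) - 1*(-4023)) = (-1*5*3)*(-3 + 12) - ((-137 - 1*(-9450)) - 1*(-4023)) = -5*3*9 - ((-137 + 9450) + 4023) = -15*9 - (9313 + 4023) = -135 - 1*13336 = -135 - 13336 = -13471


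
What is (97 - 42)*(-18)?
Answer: -990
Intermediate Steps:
(97 - 42)*(-18) = 55*(-18) = -990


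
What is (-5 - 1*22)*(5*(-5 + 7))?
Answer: -270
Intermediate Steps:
(-5 - 1*22)*(5*(-5 + 7)) = (-5 - 22)*(5*2) = -27*10 = -270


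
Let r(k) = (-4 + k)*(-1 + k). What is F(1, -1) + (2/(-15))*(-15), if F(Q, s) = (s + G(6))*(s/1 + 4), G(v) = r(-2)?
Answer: 53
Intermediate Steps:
r(k) = (-1 + k)*(-4 + k)
G(v) = 18 (G(v) = 4 + (-2)² - 5*(-2) = 4 + 4 + 10 = 18)
F(Q, s) = (4 + s)*(18 + s) (F(Q, s) = (s + 18)*(s/1 + 4) = (18 + s)*(s*1 + 4) = (18 + s)*(s + 4) = (18 + s)*(4 + s) = (4 + s)*(18 + s))
F(1, -1) + (2/(-15))*(-15) = (72 + (-1)² + 22*(-1)) + (2/(-15))*(-15) = (72 + 1 - 22) + (2*(-1/15))*(-15) = 51 - 2/15*(-15) = 51 + 2 = 53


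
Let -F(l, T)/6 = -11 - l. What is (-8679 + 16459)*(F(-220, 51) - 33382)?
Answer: -269468080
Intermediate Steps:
F(l, T) = 66 + 6*l (F(l, T) = -6*(-11 - l) = 66 + 6*l)
(-8679 + 16459)*(F(-220, 51) - 33382) = (-8679 + 16459)*((66 + 6*(-220)) - 33382) = 7780*((66 - 1320) - 33382) = 7780*(-1254 - 33382) = 7780*(-34636) = -269468080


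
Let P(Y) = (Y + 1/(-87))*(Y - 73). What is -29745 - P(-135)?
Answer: -5030983/87 ≈ -57827.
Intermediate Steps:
P(Y) = (-73 + Y)*(-1/87 + Y) (P(Y) = (Y - 1/87)*(-73 + Y) = (-1/87 + Y)*(-73 + Y) = (-73 + Y)*(-1/87 + Y))
-29745 - P(-135) = -29745 - (73/87 + (-135)² - 6352/87*(-135)) = -29745 - (73/87 + 18225 + 285840/29) = -29745 - 1*2443168/87 = -29745 - 2443168/87 = -5030983/87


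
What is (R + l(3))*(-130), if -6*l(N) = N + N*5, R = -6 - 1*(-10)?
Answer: -130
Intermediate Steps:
R = 4 (R = -6 + 10 = 4)
l(N) = -N (l(N) = -(N + N*5)/6 = -(N + 5*N)/6 = -N)
(R + l(3))*(-130) = (4 - 1*3)*(-130) = (4 - 3)*(-130) = 1*(-130) = -130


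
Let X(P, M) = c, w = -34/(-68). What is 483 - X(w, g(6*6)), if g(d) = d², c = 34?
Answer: 449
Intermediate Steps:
w = ½ (w = -34*(-1/68) = ½ ≈ 0.50000)
X(P, M) = 34
483 - X(w, g(6*6)) = 483 - 1*34 = 483 - 34 = 449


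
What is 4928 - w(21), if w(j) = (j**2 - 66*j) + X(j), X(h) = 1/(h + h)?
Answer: 246665/42 ≈ 5873.0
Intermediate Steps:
X(h) = 1/(2*h)
w(j) = j**2 + 1/(2*j) - 66*j (w(j) = (j**2 - 66*j) + 1/(2*j) = j**2 + 1/(2*j) - 66*j)
4928 - w(21) = 4928 - (21**2 + (1/2)/21 - 66*21) = 4928 - (441 + (1/2)*(1/21) - 1386) = 4928 - (441 + 1/42 - 1386) = 4928 - 1*(-39689/42) = 4928 + 39689/42 = 246665/42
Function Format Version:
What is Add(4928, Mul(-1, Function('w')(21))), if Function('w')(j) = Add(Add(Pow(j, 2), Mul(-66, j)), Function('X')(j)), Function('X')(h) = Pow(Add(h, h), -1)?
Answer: Rational(246665, 42) ≈ 5873.0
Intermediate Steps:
Function('X')(h) = Mul(Rational(1, 2), Pow(h, -1)) (Function('X')(h) = Pow(Mul(2, h), -1) = Mul(Rational(1, 2), Pow(h, -1)))
Function('w')(j) = Add(Pow(j, 2), Mul(Rational(1, 2), Pow(j, -1)), Mul(-66, j)) (Function('w')(j) = Add(Add(Pow(j, 2), Mul(-66, j)), Mul(Rational(1, 2), Pow(j, -1))) = Add(Pow(j, 2), Mul(Rational(1, 2), Pow(j, -1)), Mul(-66, j)))
Add(4928, Mul(-1, Function('w')(21))) = Add(4928, Mul(-1, Add(Pow(21, 2), Mul(Rational(1, 2), Pow(21, -1)), Mul(-66, 21)))) = Add(4928, Mul(-1, Add(441, Mul(Rational(1, 2), Rational(1, 21)), -1386))) = Add(4928, Mul(-1, Add(441, Rational(1, 42), -1386))) = Add(4928, Mul(-1, Rational(-39689, 42))) = Add(4928, Rational(39689, 42)) = Rational(246665, 42)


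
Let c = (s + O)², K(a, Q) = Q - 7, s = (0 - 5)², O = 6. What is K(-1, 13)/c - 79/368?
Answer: -73711/353648 ≈ -0.20843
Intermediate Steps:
s = 25 (s = (-5)² = 25)
K(a, Q) = -7 + Q
c = 961 (c = (25 + 6)² = 31² = 961)
K(-1, 13)/c - 79/368 = (-7 + 13)/961 - 79/368 = 6*(1/961) - 79*1/368 = 6/961 - 79/368 = -73711/353648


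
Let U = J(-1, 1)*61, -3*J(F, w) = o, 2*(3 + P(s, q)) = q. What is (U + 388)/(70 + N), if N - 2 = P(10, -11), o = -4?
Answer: 2816/381 ≈ 7.3911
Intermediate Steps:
P(s, q) = -3 + q/2
J(F, w) = 4/3 (J(F, w) = -⅓*(-4) = 4/3)
N = -13/2 (N = 2 + (-3 + (½)*(-11)) = 2 + (-3 - 11/2) = 2 - 17/2 = -13/2 ≈ -6.5000)
U = 244/3 (U = (4/3)*61 = 244/3 ≈ 81.333)
(U + 388)/(70 + N) = (244/3 + 388)/(70 - 13/2) = 1408/(3*(127/2)) = (1408/3)*(2/127) = 2816/381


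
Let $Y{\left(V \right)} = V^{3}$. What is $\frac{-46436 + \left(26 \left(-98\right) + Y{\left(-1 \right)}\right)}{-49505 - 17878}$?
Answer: $\frac{48985}{67383} \approx 0.72696$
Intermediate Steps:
$\frac{-46436 + \left(26 \left(-98\right) + Y{\left(-1 \right)}\right)}{-49505 - 17878} = \frac{-46436 + \left(26 \left(-98\right) + \left(-1\right)^{3}\right)}{-49505 - 17878} = \frac{-46436 - 2549}{-67383} = \left(-46436 - 2549\right) \left(- \frac{1}{67383}\right) = \left(-48985\right) \left(- \frac{1}{67383}\right) = \frac{48985}{67383}$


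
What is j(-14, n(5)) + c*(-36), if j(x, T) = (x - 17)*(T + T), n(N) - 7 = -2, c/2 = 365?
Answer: -26590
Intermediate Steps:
c = 730 (c = 2*365 = 730)
n(N) = 5 (n(N) = 7 - 2 = 5)
j(x, T) = 2*T*(-17 + x) (j(x, T) = (-17 + x)*(2*T) = 2*T*(-17 + x))
j(-14, n(5)) + c*(-36) = 2*5*(-17 - 14) + 730*(-36) = 2*5*(-31) - 26280 = -310 - 26280 = -26590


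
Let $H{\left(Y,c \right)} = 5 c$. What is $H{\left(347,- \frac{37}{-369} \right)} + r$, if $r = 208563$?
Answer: $\frac{76959932}{369} \approx 2.0856 \cdot 10^{5}$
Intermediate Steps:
$H{\left(347,- \frac{37}{-369} \right)} + r = 5 \left(- \frac{37}{-369}\right) + 208563 = 5 \left(\left(-37\right) \left(- \frac{1}{369}\right)\right) + 208563 = 5 \cdot \frac{37}{369} + 208563 = \frac{185}{369} + 208563 = \frac{76959932}{369}$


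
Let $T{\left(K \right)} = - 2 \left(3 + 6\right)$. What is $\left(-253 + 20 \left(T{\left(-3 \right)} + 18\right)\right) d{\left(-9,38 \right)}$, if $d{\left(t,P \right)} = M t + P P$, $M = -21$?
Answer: $-413149$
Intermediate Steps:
$T{\left(K \right)} = -18$ ($T{\left(K \right)} = \left(-2\right) 9 = -18$)
$d{\left(t,P \right)} = P^{2} - 21 t$ ($d{\left(t,P \right)} = - 21 t + P P = - 21 t + P^{2} = P^{2} - 21 t$)
$\left(-253 + 20 \left(T{\left(-3 \right)} + 18\right)\right) d{\left(-9,38 \right)} = \left(-253 + 20 \left(-18 + 18\right)\right) \left(38^{2} - -189\right) = \left(-253 + 20 \cdot 0\right) \left(1444 + 189\right) = \left(-253 + 0\right) 1633 = \left(-253\right) 1633 = -413149$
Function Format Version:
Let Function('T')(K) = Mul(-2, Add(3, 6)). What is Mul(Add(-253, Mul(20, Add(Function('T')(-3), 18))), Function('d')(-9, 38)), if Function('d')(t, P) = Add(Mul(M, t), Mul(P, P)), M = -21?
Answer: -413149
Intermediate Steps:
Function('T')(K) = -18 (Function('T')(K) = Mul(-2, 9) = -18)
Function('d')(t, P) = Add(Pow(P, 2), Mul(-21, t)) (Function('d')(t, P) = Add(Mul(-21, t), Mul(P, P)) = Add(Mul(-21, t), Pow(P, 2)) = Add(Pow(P, 2), Mul(-21, t)))
Mul(Add(-253, Mul(20, Add(Function('T')(-3), 18))), Function('d')(-9, 38)) = Mul(Add(-253, Mul(20, Add(-18, 18))), Add(Pow(38, 2), Mul(-21, -9))) = Mul(Add(-253, Mul(20, 0)), Add(1444, 189)) = Mul(Add(-253, 0), 1633) = Mul(-253, 1633) = -413149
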